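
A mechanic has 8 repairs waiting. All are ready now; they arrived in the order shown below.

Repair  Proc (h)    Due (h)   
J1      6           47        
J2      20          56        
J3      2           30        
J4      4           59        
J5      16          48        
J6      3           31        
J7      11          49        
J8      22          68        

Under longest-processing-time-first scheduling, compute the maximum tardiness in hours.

54

LPT (decreasing processing time): J8 J2 J5 J7 J1 J4 J6 J3.
J8: 0→22, due 68, tardiness 0
J2: 22→42, due 56, tardiness 0
J5: 42→58, due 48, tardiness 10
J7: 58→69, due 49, tardiness 20
J1: 69→75, due 47, tardiness 28
J4: 75→79, due 59, tardiness 20
J6: 79→82, due 31, tardiness 51
J3: 82→84, due 30, tardiness 54
Maximum = 54.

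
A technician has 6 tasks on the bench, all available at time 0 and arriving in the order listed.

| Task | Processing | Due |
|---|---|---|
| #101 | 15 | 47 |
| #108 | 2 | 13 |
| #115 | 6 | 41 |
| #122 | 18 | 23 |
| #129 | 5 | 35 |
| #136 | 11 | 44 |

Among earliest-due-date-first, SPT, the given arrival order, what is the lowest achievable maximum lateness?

10

EDD (increasing due date): #108 #122 #129 #115 #136 #101.
#108: 0→2, due 13, lateness -11
#122: 2→20, due 23, lateness -3
#129: 20→25, due 35, lateness -10
#115: 25→31, due 41, lateness -10
#136: 31→42, due 44, lateness -2
#101: 42→57, due 47, lateness 10
Maximum = 10.
SPT (increasing processing time): #108 #129 #115 #136 #101 #122.
#108: 0→2, due 13, lateness -11
#129: 2→7, due 35, lateness -28
#115: 7→13, due 41, lateness -28
#136: 13→24, due 44, lateness -20
#101: 24→39, due 47, lateness -8
#122: 39→57, due 23, lateness 34
Maximum = 34.
FIFO (arrival order): #101 #108 #115 #122 #129 #136.
#101: 0→15, due 47, lateness -32
#108: 15→17, due 13, lateness 4
#115: 17→23, due 41, lateness -18
#122: 23→41, due 23, lateness 18
#129: 41→46, due 35, lateness 11
#136: 46→57, due 44, lateness 13
Maximum = 18.
EDD 10, SPT 34, FIFO 18 → minimum 10.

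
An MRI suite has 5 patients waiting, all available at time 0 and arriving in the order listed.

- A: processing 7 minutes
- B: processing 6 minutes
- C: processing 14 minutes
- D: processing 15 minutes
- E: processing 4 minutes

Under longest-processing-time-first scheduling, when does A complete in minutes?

36

LPT (decreasing processing time): D C A B E.
D: 0→15
C: 15→29
A: 29→36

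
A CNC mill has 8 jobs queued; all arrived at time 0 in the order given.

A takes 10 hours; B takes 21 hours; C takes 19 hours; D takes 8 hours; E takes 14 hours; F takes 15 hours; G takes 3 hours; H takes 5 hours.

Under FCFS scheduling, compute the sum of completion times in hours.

493

FIFO (arrival order): A B C D E F G H.
A: 0→10
B: 10→31
C: 31→50
D: 50→58
E: 58→72
F: 72→87
G: 87→90
H: 90→95
Sum = 10+31+50+58+72+87+90+95 = 493.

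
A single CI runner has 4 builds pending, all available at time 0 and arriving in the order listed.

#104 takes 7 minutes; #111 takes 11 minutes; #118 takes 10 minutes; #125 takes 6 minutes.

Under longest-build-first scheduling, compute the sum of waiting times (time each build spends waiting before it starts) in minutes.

60

LPT (decreasing processing time): #111 #118 #104 #125.
#111: waits 0, runs 0→11
#118: waits 11, runs 11→21
#104: waits 21, runs 21→28
#125: waits 28, runs 28→34
Sum = 0+11+21+28 = 60.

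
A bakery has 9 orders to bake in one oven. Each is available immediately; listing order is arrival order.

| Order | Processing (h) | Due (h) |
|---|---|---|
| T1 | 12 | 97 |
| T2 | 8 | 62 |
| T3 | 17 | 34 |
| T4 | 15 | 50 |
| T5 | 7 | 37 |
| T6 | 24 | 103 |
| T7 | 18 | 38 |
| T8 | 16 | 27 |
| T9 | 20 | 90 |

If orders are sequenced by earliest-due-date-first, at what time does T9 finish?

EDD (increasing due date): T8 T3 T5 T7 T4 T2 T9 T1 T6.
T8: 0→16
T3: 16→33
T5: 33→40
T7: 40→58
T4: 58→73
T2: 73→81
T9: 81→101

101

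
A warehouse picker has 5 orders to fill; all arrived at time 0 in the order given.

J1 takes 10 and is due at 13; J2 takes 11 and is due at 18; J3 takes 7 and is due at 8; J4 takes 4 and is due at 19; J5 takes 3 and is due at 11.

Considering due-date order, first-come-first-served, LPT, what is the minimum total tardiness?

36

EDD (increasing due date): J3 J5 J1 J2 J4.
J3: 0→7, due 8, tardiness 0
J5: 7→10, due 11, tardiness 0
J1: 10→20, due 13, tardiness 7
J2: 20→31, due 18, tardiness 13
J4: 31→35, due 19, tardiness 16
Sum = 0+0+7+13+16 = 36.
FIFO (arrival order): J1 J2 J3 J4 J5.
J1: 0→10, due 13, tardiness 0
J2: 10→21, due 18, tardiness 3
J3: 21→28, due 8, tardiness 20
J4: 28→32, due 19, tardiness 13
J5: 32→35, due 11, tardiness 24
Sum = 0+3+20+13+24 = 60.
LPT (decreasing processing time): J2 J1 J3 J4 J5.
J2: 0→11, due 18, tardiness 0
J1: 11→21, due 13, tardiness 8
J3: 21→28, due 8, tardiness 20
J4: 28→32, due 19, tardiness 13
J5: 32→35, due 11, tardiness 24
Sum = 0+8+20+13+24 = 65.
EDD 36, FIFO 60, LPT 65 → minimum 36.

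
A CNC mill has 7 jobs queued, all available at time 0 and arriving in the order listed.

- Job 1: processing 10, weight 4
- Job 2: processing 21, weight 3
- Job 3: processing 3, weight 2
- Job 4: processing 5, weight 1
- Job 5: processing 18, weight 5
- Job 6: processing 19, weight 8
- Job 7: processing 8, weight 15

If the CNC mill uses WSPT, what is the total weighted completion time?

1147

WSPT (decreasing weight/processing-time ratio): Job 7 Job 3 Job 6 Job 1 Job 5 Job 4 Job 2.
Job 7: finishes 8, weight 15, w·C = 120
Job 3: finishes 11, weight 2, w·C = 22
Job 6: finishes 30, weight 8, w·C = 240
Job 1: finishes 40, weight 4, w·C = 160
Job 5: finishes 58, weight 5, w·C = 290
Job 4: finishes 63, weight 1, w·C = 63
Job 2: finishes 84, weight 3, w·C = 252
Sum = 120+22+240+160+290+63+252 = 1147.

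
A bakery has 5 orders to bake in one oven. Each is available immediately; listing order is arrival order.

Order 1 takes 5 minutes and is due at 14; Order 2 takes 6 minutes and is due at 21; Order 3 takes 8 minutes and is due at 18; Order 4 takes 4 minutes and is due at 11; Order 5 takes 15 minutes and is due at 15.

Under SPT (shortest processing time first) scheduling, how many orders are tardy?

SPT (increasing processing time): Order 4 Order 1 Order 2 Order 3 Order 5.
Order 4: 0→4, due 11, tardiness 0
Order 1: 4→9, due 14, tardiness 0
Order 2: 9→15, due 21, tardiness 0
Order 3: 15→23, due 18, tardiness 5
Order 5: 23→38, due 15, tardiness 23
Late orders: 2.

2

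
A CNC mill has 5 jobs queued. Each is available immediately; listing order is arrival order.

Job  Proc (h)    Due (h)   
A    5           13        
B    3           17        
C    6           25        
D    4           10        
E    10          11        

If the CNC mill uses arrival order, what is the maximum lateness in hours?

17

FIFO (arrival order): A B C D E.
A: 0→5, due 13, lateness -8
B: 5→8, due 17, lateness -9
C: 8→14, due 25, lateness -11
D: 14→18, due 10, lateness 8
E: 18→28, due 11, lateness 17
Maximum = 17.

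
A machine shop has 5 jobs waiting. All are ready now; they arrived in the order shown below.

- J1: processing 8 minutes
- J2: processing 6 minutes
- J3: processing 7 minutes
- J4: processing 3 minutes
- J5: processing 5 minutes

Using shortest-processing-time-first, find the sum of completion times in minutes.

SPT (increasing processing time): J4 J5 J2 J3 J1.
J4: 0→3
J5: 3→8
J2: 8→14
J3: 14→21
J1: 21→29
Sum = 3+8+14+21+29 = 75.

75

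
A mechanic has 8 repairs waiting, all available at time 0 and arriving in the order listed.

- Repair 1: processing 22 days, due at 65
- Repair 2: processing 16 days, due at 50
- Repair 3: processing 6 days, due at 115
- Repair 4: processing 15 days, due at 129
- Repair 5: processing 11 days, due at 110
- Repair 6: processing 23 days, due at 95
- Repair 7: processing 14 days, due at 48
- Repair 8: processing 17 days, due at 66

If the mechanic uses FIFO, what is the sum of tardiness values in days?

117

FIFO (arrival order): Repair 1 Repair 2 Repair 3 Repair 4 Repair 5 Repair 6 Repair 7 Repair 8.
Repair 1: 0→22, due 65, tardiness 0
Repair 2: 22→38, due 50, tardiness 0
Repair 3: 38→44, due 115, tardiness 0
Repair 4: 44→59, due 129, tardiness 0
Repair 5: 59→70, due 110, tardiness 0
Repair 6: 70→93, due 95, tardiness 0
Repair 7: 93→107, due 48, tardiness 59
Repair 8: 107→124, due 66, tardiness 58
Sum = 0+0+0+0+0+0+59+58 = 117.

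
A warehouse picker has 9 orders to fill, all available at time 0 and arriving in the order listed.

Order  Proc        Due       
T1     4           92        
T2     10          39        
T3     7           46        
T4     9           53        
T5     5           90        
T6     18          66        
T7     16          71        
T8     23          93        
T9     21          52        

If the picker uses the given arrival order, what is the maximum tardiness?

FIFO (arrival order): T1 T2 T3 T4 T5 T6 T7 T8 T9.
T1: 0→4, due 92, tardiness 0
T2: 4→14, due 39, tardiness 0
T3: 14→21, due 46, tardiness 0
T4: 21→30, due 53, tardiness 0
T5: 30→35, due 90, tardiness 0
T6: 35→53, due 66, tardiness 0
T7: 53→69, due 71, tardiness 0
T8: 69→92, due 93, tardiness 0
T9: 92→113, due 52, tardiness 61
Maximum = 61.

61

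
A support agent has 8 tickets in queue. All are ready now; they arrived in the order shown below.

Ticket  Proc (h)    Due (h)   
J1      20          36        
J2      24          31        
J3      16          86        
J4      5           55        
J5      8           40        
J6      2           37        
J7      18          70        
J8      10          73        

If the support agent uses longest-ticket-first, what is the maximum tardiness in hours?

LPT (decreasing processing time): J2 J1 J7 J3 J8 J5 J4 J6.
J2: 0→24, due 31, tardiness 0
J1: 24→44, due 36, tardiness 8
J7: 44→62, due 70, tardiness 0
J3: 62→78, due 86, tardiness 0
J8: 78→88, due 73, tardiness 15
J5: 88→96, due 40, tardiness 56
J4: 96→101, due 55, tardiness 46
J6: 101→103, due 37, tardiness 66
Maximum = 66.

66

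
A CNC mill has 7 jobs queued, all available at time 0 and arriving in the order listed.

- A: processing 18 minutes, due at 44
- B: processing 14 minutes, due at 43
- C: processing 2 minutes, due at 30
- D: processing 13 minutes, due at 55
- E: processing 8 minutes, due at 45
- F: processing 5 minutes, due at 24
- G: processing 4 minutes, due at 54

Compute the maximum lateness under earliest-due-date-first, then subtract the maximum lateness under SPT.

-11

EDD (increasing due date): F C B A E G D.
F: 0→5, due 24, lateness -19
C: 5→7, due 30, lateness -23
B: 7→21, due 43, lateness -22
A: 21→39, due 44, lateness -5
E: 39→47, due 45, lateness 2
G: 47→51, due 54, lateness -3
D: 51→64, due 55, lateness 9
Maximum = 9.
SPT (increasing processing time): C G F E D B A.
C: 0→2, due 30, lateness -28
G: 2→6, due 54, lateness -48
F: 6→11, due 24, lateness -13
E: 11→19, due 45, lateness -26
D: 19→32, due 55, lateness -23
B: 32→46, due 43, lateness 3
A: 46→64, due 44, lateness 20
Maximum = 20.
Difference = 9 − 20 = -11.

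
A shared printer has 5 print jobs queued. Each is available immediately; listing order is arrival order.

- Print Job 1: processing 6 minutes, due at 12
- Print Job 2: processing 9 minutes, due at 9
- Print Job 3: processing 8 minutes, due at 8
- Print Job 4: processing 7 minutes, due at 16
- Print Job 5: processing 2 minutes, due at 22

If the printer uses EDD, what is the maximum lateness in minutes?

14

EDD (increasing due date): Print Job 3 Print Job 2 Print Job 1 Print Job 4 Print Job 5.
Print Job 3: 0→8, due 8, lateness 0
Print Job 2: 8→17, due 9, lateness 8
Print Job 1: 17→23, due 12, lateness 11
Print Job 4: 23→30, due 16, lateness 14
Print Job 5: 30→32, due 22, lateness 10
Maximum = 14.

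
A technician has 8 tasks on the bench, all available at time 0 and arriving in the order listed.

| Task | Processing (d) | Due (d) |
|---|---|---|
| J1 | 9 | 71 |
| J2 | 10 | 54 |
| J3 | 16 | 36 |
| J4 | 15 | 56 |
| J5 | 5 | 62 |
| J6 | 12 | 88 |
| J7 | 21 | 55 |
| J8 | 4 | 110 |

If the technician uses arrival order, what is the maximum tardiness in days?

FIFO (arrival order): J1 J2 J3 J4 J5 J6 J7 J8.
J1: 0→9, due 71, tardiness 0
J2: 9→19, due 54, tardiness 0
J3: 19→35, due 36, tardiness 0
J4: 35→50, due 56, tardiness 0
J5: 50→55, due 62, tardiness 0
J6: 55→67, due 88, tardiness 0
J7: 67→88, due 55, tardiness 33
J8: 88→92, due 110, tardiness 0
Maximum = 33.

33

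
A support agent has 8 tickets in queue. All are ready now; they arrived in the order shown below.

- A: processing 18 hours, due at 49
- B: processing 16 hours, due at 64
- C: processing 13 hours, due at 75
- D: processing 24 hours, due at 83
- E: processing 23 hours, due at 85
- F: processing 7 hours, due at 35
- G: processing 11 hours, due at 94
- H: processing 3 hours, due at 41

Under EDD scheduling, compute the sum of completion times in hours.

446

EDD (increasing due date): F H A B C D E G.
F: 0→7
H: 7→10
A: 10→28
B: 28→44
C: 44→57
D: 57→81
E: 81→104
G: 104→115
Sum = 7+10+28+44+57+81+104+115 = 446.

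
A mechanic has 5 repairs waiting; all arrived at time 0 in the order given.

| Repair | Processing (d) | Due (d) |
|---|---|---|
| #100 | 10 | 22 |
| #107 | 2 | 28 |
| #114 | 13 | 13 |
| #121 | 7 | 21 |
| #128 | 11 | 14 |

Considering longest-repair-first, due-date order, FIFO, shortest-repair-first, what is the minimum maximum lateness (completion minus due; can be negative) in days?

19

LPT (decreasing processing time): #114 #128 #100 #121 #107.
#114: 0→13, due 13, lateness 0
#128: 13→24, due 14, lateness 10
#100: 24→34, due 22, lateness 12
#121: 34→41, due 21, lateness 20
#107: 41→43, due 28, lateness 15
Maximum = 20.
EDD (increasing due date): #114 #128 #121 #100 #107.
#114: 0→13, due 13, lateness 0
#128: 13→24, due 14, lateness 10
#121: 24→31, due 21, lateness 10
#100: 31→41, due 22, lateness 19
#107: 41→43, due 28, lateness 15
Maximum = 19.
FIFO (arrival order): #100 #107 #114 #121 #128.
#100: 0→10, due 22, lateness -12
#107: 10→12, due 28, lateness -16
#114: 12→25, due 13, lateness 12
#121: 25→32, due 21, lateness 11
#128: 32→43, due 14, lateness 29
Maximum = 29.
SPT (increasing processing time): #107 #121 #100 #128 #114.
#107: 0→2, due 28, lateness -26
#121: 2→9, due 21, lateness -12
#100: 9→19, due 22, lateness -3
#128: 19→30, due 14, lateness 16
#114: 30→43, due 13, lateness 30
Maximum = 30.
LPT 20, EDD 19, FIFO 29, SPT 30 → minimum 19.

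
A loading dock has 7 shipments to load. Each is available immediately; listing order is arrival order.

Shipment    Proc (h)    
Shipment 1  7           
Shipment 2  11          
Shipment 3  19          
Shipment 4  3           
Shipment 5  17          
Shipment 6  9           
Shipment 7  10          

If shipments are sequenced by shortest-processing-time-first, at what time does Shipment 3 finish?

SPT (increasing processing time): Shipment 4 Shipment 1 Shipment 6 Shipment 7 Shipment 2 Shipment 5 Shipment 3.
Shipment 4: 0→3
Shipment 1: 3→10
Shipment 6: 10→19
Shipment 7: 19→29
Shipment 2: 29→40
Shipment 5: 40→57
Shipment 3: 57→76

76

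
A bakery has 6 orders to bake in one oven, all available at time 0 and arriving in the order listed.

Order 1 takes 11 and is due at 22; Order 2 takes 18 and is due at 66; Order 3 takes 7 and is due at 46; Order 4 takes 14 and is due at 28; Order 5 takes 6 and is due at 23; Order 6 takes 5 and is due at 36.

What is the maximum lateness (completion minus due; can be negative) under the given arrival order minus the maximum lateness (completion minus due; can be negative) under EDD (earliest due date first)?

FIFO (arrival order): Order 1 Order 2 Order 3 Order 4 Order 5 Order 6.
Order 1: 0→11, due 22, lateness -11
Order 2: 11→29, due 66, lateness -37
Order 3: 29→36, due 46, lateness -10
Order 4: 36→50, due 28, lateness 22
Order 5: 50→56, due 23, lateness 33
Order 6: 56→61, due 36, lateness 25
Maximum = 33.
EDD (increasing due date): Order 1 Order 5 Order 4 Order 6 Order 3 Order 2.
Order 1: 0→11, due 22, lateness -11
Order 5: 11→17, due 23, lateness -6
Order 4: 17→31, due 28, lateness 3
Order 6: 31→36, due 36, lateness 0
Order 3: 36→43, due 46, lateness -3
Order 2: 43→61, due 66, lateness -5
Maximum = 3.
Difference = 33 − 3 = 30.

30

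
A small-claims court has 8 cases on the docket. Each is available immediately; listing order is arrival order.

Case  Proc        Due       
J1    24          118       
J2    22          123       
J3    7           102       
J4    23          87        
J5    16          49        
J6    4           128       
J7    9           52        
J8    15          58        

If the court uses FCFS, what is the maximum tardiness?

62

FIFO (arrival order): J1 J2 J3 J4 J5 J6 J7 J8.
J1: 0→24, due 118, tardiness 0
J2: 24→46, due 123, tardiness 0
J3: 46→53, due 102, tardiness 0
J4: 53→76, due 87, tardiness 0
J5: 76→92, due 49, tardiness 43
J6: 92→96, due 128, tardiness 0
J7: 96→105, due 52, tardiness 53
J8: 105→120, due 58, tardiness 62
Maximum = 62.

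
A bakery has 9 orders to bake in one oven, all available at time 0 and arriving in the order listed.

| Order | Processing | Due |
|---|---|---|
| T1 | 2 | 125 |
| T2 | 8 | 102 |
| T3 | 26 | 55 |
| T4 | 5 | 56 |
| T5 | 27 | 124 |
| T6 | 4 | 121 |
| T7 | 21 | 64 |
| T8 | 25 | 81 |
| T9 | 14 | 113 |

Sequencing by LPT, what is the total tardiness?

140

LPT (decreasing processing time): T5 T3 T8 T7 T9 T2 T4 T6 T1.
T5: 0→27, due 124, tardiness 0
T3: 27→53, due 55, tardiness 0
T8: 53→78, due 81, tardiness 0
T7: 78→99, due 64, tardiness 35
T9: 99→113, due 113, tardiness 0
T2: 113→121, due 102, tardiness 19
T4: 121→126, due 56, tardiness 70
T6: 126→130, due 121, tardiness 9
T1: 130→132, due 125, tardiness 7
Sum = 0+0+0+35+0+19+70+9+7 = 140.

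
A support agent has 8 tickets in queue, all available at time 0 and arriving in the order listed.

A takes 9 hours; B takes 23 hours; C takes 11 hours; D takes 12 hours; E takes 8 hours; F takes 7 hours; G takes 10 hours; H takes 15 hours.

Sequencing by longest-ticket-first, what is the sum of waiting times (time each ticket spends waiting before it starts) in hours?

LPT (decreasing processing time): B H D C G A E F.
B: waits 0, runs 0→23
H: waits 23, runs 23→38
D: waits 38, runs 38→50
C: waits 50, runs 50→61
G: waits 61, runs 61→71
A: waits 71, runs 71→80
E: waits 80, runs 80→88
F: waits 88, runs 88→95
Sum = 0+23+38+50+61+71+80+88 = 411.

411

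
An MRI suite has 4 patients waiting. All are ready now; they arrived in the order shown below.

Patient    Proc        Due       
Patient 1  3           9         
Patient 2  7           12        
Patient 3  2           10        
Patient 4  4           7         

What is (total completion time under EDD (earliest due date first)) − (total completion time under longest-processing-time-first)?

-12

EDD (increasing due date): Patient 4 Patient 1 Patient 3 Patient 2.
Patient 4: 0→4
Patient 1: 4→7
Patient 3: 7→9
Patient 2: 9→16
Sum = 4+7+9+16 = 36.
LPT (decreasing processing time): Patient 2 Patient 4 Patient 1 Patient 3.
Patient 2: 0→7
Patient 4: 7→11
Patient 1: 11→14
Patient 3: 14→16
Sum = 7+11+14+16 = 48.
Difference = 36 − 48 = -12.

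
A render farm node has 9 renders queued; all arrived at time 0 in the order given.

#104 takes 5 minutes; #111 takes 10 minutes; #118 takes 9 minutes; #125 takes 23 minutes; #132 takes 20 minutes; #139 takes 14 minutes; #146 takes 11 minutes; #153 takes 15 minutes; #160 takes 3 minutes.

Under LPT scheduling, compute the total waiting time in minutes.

581

LPT (decreasing processing time): #125 #132 #153 #139 #146 #111 #118 #104 #160.
#125: waits 0, runs 0→23
#132: waits 23, runs 23→43
#153: waits 43, runs 43→58
#139: waits 58, runs 58→72
#146: waits 72, runs 72→83
#111: waits 83, runs 83→93
#118: waits 93, runs 93→102
#104: waits 102, runs 102→107
#160: waits 107, runs 107→110
Sum = 0+23+43+58+72+83+93+102+107 = 581.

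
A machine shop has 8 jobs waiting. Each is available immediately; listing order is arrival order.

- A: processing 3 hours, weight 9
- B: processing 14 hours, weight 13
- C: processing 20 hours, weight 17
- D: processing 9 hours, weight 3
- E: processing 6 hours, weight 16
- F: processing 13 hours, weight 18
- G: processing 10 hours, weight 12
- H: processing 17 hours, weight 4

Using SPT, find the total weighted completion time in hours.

3866

SPT (increasing processing time): A E D G F B H C.
A: finishes 3, weight 9, w·C = 27
E: finishes 9, weight 16, w·C = 144
D: finishes 18, weight 3, w·C = 54
G: finishes 28, weight 12, w·C = 336
F: finishes 41, weight 18, w·C = 738
B: finishes 55, weight 13, w·C = 715
H: finishes 72, weight 4, w·C = 288
C: finishes 92, weight 17, w·C = 1564
Sum = 27+144+54+336+738+715+288+1564 = 3866.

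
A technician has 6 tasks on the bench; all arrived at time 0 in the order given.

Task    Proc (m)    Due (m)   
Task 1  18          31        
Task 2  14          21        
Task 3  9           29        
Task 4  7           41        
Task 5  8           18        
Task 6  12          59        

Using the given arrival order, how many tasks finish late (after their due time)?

5

FIFO (arrival order): Task 1 Task 2 Task 3 Task 4 Task 5 Task 6.
Task 1: 0→18, due 31, tardiness 0
Task 2: 18→32, due 21, tardiness 11
Task 3: 32→41, due 29, tardiness 12
Task 4: 41→48, due 41, tardiness 7
Task 5: 48→56, due 18, tardiness 38
Task 6: 56→68, due 59, tardiness 9
Late tasks: 5.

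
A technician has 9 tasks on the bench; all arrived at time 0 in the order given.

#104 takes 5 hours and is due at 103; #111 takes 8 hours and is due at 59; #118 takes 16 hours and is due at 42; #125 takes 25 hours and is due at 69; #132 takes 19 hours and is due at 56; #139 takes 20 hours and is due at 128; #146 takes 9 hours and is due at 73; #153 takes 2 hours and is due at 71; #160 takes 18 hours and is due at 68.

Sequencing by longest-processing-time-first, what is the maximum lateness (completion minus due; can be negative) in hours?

56

LPT (decreasing processing time): #125 #139 #132 #160 #118 #146 #111 #104 #153.
#125: 0→25, due 69, lateness -44
#139: 25→45, due 128, lateness -83
#132: 45→64, due 56, lateness 8
#160: 64→82, due 68, lateness 14
#118: 82→98, due 42, lateness 56
#146: 98→107, due 73, lateness 34
#111: 107→115, due 59, lateness 56
#104: 115→120, due 103, lateness 17
#153: 120→122, due 71, lateness 51
Maximum = 56.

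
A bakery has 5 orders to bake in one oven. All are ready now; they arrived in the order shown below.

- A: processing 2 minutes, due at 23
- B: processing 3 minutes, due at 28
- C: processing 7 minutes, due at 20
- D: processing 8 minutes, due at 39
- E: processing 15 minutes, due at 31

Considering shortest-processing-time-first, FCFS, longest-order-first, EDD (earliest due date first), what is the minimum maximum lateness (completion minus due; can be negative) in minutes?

-4

SPT (increasing processing time): A B C D E.
A: 0→2, due 23, lateness -21
B: 2→5, due 28, lateness -23
C: 5→12, due 20, lateness -8
D: 12→20, due 39, lateness -19
E: 20→35, due 31, lateness 4
Maximum = 4.
FIFO (arrival order): A B C D E.
A: 0→2, due 23, lateness -21
B: 2→5, due 28, lateness -23
C: 5→12, due 20, lateness -8
D: 12→20, due 39, lateness -19
E: 20→35, due 31, lateness 4
Maximum = 4.
LPT (decreasing processing time): E D C B A.
E: 0→15, due 31, lateness -16
D: 15→23, due 39, lateness -16
C: 23→30, due 20, lateness 10
B: 30→33, due 28, lateness 5
A: 33→35, due 23, lateness 12
Maximum = 12.
EDD (increasing due date): C A B E D.
C: 0→7, due 20, lateness -13
A: 7→9, due 23, lateness -14
B: 9→12, due 28, lateness -16
E: 12→27, due 31, lateness -4
D: 27→35, due 39, lateness -4
Maximum = -4.
SPT 4, FIFO 4, LPT 12, EDD -4 → minimum -4.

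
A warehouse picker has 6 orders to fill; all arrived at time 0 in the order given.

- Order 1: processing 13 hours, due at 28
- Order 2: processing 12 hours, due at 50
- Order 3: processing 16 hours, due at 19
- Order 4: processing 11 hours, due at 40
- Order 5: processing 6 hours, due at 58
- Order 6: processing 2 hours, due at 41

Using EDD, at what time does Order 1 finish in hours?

EDD (increasing due date): Order 3 Order 1 Order 4 Order 6 Order 2 Order 5.
Order 3: 0→16
Order 1: 16→29

29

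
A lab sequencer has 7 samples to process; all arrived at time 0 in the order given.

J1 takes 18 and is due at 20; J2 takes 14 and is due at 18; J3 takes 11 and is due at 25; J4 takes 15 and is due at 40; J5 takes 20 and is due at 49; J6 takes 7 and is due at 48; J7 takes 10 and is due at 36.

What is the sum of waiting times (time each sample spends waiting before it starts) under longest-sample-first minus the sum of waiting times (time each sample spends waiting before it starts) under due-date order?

59

LPT (decreasing processing time): J5 J1 J4 J2 J3 J7 J6.
J5: waits 0, runs 0→20
J1: waits 20, runs 20→38
J4: waits 38, runs 38→53
J2: waits 53, runs 53→67
J3: waits 67, runs 67→78
J7: waits 78, runs 78→88
J6: waits 88, runs 88→95
Sum = 0+20+38+53+67+78+88 = 344.
EDD (increasing due date): J2 J1 J3 J7 J4 J6 J5.
J2: waits 0, runs 0→14
J1: waits 14, runs 14→32
J3: waits 32, runs 32→43
J7: waits 43, runs 43→53
J4: waits 53, runs 53→68
J6: waits 68, runs 68→75
J5: waits 75, runs 75→95
Sum = 0+14+32+43+53+68+75 = 285.
Difference = 344 − 285 = 59.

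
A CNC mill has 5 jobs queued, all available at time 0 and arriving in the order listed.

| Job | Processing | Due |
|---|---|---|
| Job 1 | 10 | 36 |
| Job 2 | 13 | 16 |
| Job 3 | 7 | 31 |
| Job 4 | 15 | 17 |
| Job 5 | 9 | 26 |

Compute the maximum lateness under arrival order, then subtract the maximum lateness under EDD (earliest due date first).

FIFO (arrival order): Job 1 Job 2 Job 3 Job 4 Job 5.
Job 1: 0→10, due 36, lateness -26
Job 2: 10→23, due 16, lateness 7
Job 3: 23→30, due 31, lateness -1
Job 4: 30→45, due 17, lateness 28
Job 5: 45→54, due 26, lateness 28
Maximum = 28.
EDD (increasing due date): Job 2 Job 4 Job 5 Job 3 Job 1.
Job 2: 0→13, due 16, lateness -3
Job 4: 13→28, due 17, lateness 11
Job 5: 28→37, due 26, lateness 11
Job 3: 37→44, due 31, lateness 13
Job 1: 44→54, due 36, lateness 18
Maximum = 18.
Difference = 28 − 18 = 10.

10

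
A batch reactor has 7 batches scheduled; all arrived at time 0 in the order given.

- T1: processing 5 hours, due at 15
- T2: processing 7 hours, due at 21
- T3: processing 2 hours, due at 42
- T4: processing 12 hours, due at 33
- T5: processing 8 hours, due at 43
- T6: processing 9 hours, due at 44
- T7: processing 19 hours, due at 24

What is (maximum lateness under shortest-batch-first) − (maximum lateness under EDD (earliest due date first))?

20

SPT (increasing processing time): T3 T1 T2 T5 T6 T4 T7.
T3: 0→2, due 42, lateness -40
T1: 2→7, due 15, lateness -8
T2: 7→14, due 21, lateness -7
T5: 14→22, due 43, lateness -21
T6: 22→31, due 44, lateness -13
T4: 31→43, due 33, lateness 10
T7: 43→62, due 24, lateness 38
Maximum = 38.
EDD (increasing due date): T1 T2 T7 T4 T3 T5 T6.
T1: 0→5, due 15, lateness -10
T2: 5→12, due 21, lateness -9
T7: 12→31, due 24, lateness 7
T4: 31→43, due 33, lateness 10
T3: 43→45, due 42, lateness 3
T5: 45→53, due 43, lateness 10
T6: 53→62, due 44, lateness 18
Maximum = 18.
Difference = 38 − 18 = 20.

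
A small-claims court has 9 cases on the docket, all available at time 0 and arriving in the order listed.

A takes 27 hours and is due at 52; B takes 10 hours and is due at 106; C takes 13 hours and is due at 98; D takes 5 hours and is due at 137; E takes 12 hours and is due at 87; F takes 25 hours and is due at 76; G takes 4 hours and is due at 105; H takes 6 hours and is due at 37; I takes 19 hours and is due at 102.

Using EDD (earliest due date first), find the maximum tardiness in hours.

10

EDD (increasing due date): H A F E C I G B D.
H: 0→6, due 37, tardiness 0
A: 6→33, due 52, tardiness 0
F: 33→58, due 76, tardiness 0
E: 58→70, due 87, tardiness 0
C: 70→83, due 98, tardiness 0
I: 83→102, due 102, tardiness 0
G: 102→106, due 105, tardiness 1
B: 106→116, due 106, tardiness 10
D: 116→121, due 137, tardiness 0
Maximum = 10.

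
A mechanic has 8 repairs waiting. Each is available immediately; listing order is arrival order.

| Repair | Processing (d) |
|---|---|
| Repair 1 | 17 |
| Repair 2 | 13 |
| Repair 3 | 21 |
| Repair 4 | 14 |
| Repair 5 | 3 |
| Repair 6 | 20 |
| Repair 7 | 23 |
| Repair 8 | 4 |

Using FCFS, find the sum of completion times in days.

FIFO (arrival order): Repair 1 Repair 2 Repair 3 Repair 4 Repair 5 Repair 6 Repair 7 Repair 8.
Repair 1: 0→17
Repair 2: 17→30
Repair 3: 30→51
Repair 4: 51→65
Repair 5: 65→68
Repair 6: 68→88
Repair 7: 88→111
Repair 8: 111→115
Sum = 17+30+51+65+68+88+111+115 = 545.

545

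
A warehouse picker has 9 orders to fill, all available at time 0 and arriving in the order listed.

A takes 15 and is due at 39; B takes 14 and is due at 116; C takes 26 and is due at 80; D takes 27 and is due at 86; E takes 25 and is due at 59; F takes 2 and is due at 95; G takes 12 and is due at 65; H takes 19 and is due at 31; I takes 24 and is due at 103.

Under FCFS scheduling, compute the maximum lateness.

FIFO (arrival order): A B C D E F G H I.
A: 0→15, due 39, lateness -24
B: 15→29, due 116, lateness -87
C: 29→55, due 80, lateness -25
D: 55→82, due 86, lateness -4
E: 82→107, due 59, lateness 48
F: 107→109, due 95, lateness 14
G: 109→121, due 65, lateness 56
H: 121→140, due 31, lateness 109
I: 140→164, due 103, lateness 61
Maximum = 109.

109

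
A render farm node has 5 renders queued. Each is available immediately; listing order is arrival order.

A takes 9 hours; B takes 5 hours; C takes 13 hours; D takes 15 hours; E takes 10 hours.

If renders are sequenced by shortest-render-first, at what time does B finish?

5

SPT (increasing processing time): B A E C D.
B: 0→5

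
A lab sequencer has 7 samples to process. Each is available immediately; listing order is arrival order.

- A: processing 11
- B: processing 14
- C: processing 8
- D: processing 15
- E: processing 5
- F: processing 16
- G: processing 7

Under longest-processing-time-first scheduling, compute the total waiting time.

283

LPT (decreasing processing time): F D B A C G E.
F: waits 0, runs 0→16
D: waits 16, runs 16→31
B: waits 31, runs 31→45
A: waits 45, runs 45→56
C: waits 56, runs 56→64
G: waits 64, runs 64→71
E: waits 71, runs 71→76
Sum = 0+16+31+45+56+64+71 = 283.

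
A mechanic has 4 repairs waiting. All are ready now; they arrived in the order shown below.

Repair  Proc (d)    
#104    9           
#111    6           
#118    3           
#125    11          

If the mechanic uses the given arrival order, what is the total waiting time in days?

FIFO (arrival order): #104 #111 #118 #125.
#104: waits 0, runs 0→9
#111: waits 9, runs 9→15
#118: waits 15, runs 15→18
#125: waits 18, runs 18→29
Sum = 0+9+15+18 = 42.

42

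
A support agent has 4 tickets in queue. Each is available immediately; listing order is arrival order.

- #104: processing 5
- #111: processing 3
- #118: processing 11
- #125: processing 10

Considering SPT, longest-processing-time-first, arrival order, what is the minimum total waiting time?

29

SPT (increasing processing time): #111 #104 #125 #118.
#111: waits 0, runs 0→3
#104: waits 3, runs 3→8
#125: waits 8, runs 8→18
#118: waits 18, runs 18→29
Sum = 0+3+8+18 = 29.
LPT (decreasing processing time): #118 #125 #104 #111.
#118: waits 0, runs 0→11
#125: waits 11, runs 11→21
#104: waits 21, runs 21→26
#111: waits 26, runs 26→29
Sum = 0+11+21+26 = 58.
FIFO (arrival order): #104 #111 #118 #125.
#104: waits 0, runs 0→5
#111: waits 5, runs 5→8
#118: waits 8, runs 8→19
#125: waits 19, runs 19→29
Sum = 0+5+8+19 = 32.
SPT 29, LPT 58, FIFO 32 → minimum 29.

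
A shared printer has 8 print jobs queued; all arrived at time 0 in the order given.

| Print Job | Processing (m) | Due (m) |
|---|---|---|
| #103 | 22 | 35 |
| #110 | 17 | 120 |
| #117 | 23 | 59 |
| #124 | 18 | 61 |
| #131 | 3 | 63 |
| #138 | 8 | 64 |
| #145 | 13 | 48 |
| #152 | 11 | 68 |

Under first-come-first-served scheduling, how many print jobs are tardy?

FIFO (arrival order): #103 #110 #117 #124 #131 #138 #145 #152.
#103: 0→22, due 35, tardiness 0
#110: 22→39, due 120, tardiness 0
#117: 39→62, due 59, tardiness 3
#124: 62→80, due 61, tardiness 19
#131: 80→83, due 63, tardiness 20
#138: 83→91, due 64, tardiness 27
#145: 91→104, due 48, tardiness 56
#152: 104→115, due 68, tardiness 47
Late print jobs: 6.

6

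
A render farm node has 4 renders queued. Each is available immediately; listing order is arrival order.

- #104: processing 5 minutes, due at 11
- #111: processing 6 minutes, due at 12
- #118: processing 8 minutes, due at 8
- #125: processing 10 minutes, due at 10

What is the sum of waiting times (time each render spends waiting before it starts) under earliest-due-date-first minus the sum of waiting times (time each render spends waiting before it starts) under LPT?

-3

EDD (increasing due date): #118 #125 #104 #111.
#118: waits 0, runs 0→8
#125: waits 8, runs 8→18
#104: waits 18, runs 18→23
#111: waits 23, runs 23→29
Sum = 0+8+18+23 = 49.
LPT (decreasing processing time): #125 #118 #111 #104.
#125: waits 0, runs 0→10
#118: waits 10, runs 10→18
#111: waits 18, runs 18→24
#104: waits 24, runs 24→29
Sum = 0+10+18+24 = 52.
Difference = 49 − 52 = -3.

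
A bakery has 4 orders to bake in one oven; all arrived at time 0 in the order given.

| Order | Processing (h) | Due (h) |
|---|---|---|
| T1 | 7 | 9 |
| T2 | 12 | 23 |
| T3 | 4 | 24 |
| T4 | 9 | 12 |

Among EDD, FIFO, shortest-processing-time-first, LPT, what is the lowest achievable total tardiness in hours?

17

EDD (increasing due date): T1 T4 T2 T3.
T1: 0→7, due 9, tardiness 0
T4: 7→16, due 12, tardiness 4
T2: 16→28, due 23, tardiness 5
T3: 28→32, due 24, tardiness 8
Sum = 0+4+5+8 = 17.
FIFO (arrival order): T1 T2 T3 T4.
T1: 0→7, due 9, tardiness 0
T2: 7→19, due 23, tardiness 0
T3: 19→23, due 24, tardiness 0
T4: 23→32, due 12, tardiness 20
Sum = 0+0+0+20 = 20.
SPT (increasing processing time): T3 T1 T4 T2.
T3: 0→4, due 24, tardiness 0
T1: 4→11, due 9, tardiness 2
T4: 11→20, due 12, tardiness 8
T2: 20→32, due 23, tardiness 9
Sum = 0+2+8+9 = 19.
LPT (decreasing processing time): T2 T4 T1 T3.
T2: 0→12, due 23, tardiness 0
T4: 12→21, due 12, tardiness 9
T1: 21→28, due 9, tardiness 19
T3: 28→32, due 24, tardiness 8
Sum = 0+9+19+8 = 36.
EDD 17, FIFO 20, SPT 19, LPT 36 → minimum 17.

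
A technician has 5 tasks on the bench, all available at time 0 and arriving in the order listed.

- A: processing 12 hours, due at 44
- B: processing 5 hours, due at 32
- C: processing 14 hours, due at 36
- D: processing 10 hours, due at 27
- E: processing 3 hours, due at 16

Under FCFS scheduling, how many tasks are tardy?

FIFO (arrival order): A B C D E.
A: 0→12, due 44, tardiness 0
B: 12→17, due 32, tardiness 0
C: 17→31, due 36, tardiness 0
D: 31→41, due 27, tardiness 14
E: 41→44, due 16, tardiness 28
Late tasks: 2.

2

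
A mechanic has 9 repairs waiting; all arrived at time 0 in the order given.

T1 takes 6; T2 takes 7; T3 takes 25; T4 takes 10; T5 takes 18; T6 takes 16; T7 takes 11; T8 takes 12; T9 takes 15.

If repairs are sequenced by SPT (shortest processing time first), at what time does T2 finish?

SPT (increasing processing time): T1 T2 T4 T7 T8 T9 T6 T5 T3.
T1: 0→6
T2: 6→13

13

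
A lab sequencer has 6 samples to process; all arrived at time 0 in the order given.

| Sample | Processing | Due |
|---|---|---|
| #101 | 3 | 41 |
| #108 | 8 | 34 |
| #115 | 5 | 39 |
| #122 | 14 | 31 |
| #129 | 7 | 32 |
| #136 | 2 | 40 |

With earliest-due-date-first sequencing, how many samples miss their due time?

0

EDD (increasing due date): #122 #129 #108 #115 #136 #101.
#122: 0→14, due 31, tardiness 0
#129: 14→21, due 32, tardiness 0
#108: 21→29, due 34, tardiness 0
#115: 29→34, due 39, tardiness 0
#136: 34→36, due 40, tardiness 0
#101: 36→39, due 41, tardiness 0
Late samples: 0.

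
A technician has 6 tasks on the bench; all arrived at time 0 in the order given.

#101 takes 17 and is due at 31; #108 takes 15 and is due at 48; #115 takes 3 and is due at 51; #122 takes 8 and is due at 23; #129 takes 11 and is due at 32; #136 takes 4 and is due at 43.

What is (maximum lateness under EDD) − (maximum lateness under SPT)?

-20

EDD (increasing due date): #122 #101 #129 #136 #108 #115.
#122: 0→8, due 23, lateness -15
#101: 8→25, due 31, lateness -6
#129: 25→36, due 32, lateness 4
#136: 36→40, due 43, lateness -3
#108: 40→55, due 48, lateness 7
#115: 55→58, due 51, lateness 7
Maximum = 7.
SPT (increasing processing time): #115 #136 #122 #129 #108 #101.
#115: 0→3, due 51, lateness -48
#136: 3→7, due 43, lateness -36
#122: 7→15, due 23, lateness -8
#129: 15→26, due 32, lateness -6
#108: 26→41, due 48, lateness -7
#101: 41→58, due 31, lateness 27
Maximum = 27.
Difference = 7 − 27 = -20.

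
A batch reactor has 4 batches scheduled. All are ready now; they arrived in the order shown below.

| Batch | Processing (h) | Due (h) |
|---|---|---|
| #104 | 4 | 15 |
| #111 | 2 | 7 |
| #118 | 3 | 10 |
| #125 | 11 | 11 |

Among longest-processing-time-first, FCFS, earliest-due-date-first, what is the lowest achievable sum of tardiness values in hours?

9

LPT (decreasing processing time): #125 #104 #118 #111.
#125: 0→11, due 11, tardiness 0
#104: 11→15, due 15, tardiness 0
#118: 15→18, due 10, tardiness 8
#111: 18→20, due 7, tardiness 13
Sum = 0+0+8+13 = 21.
FIFO (arrival order): #104 #111 #118 #125.
#104: 0→4, due 15, tardiness 0
#111: 4→6, due 7, tardiness 0
#118: 6→9, due 10, tardiness 0
#125: 9→20, due 11, tardiness 9
Sum = 0+0+0+9 = 9.
EDD (increasing due date): #111 #118 #125 #104.
#111: 0→2, due 7, tardiness 0
#118: 2→5, due 10, tardiness 0
#125: 5→16, due 11, tardiness 5
#104: 16→20, due 15, tardiness 5
Sum = 0+0+5+5 = 10.
LPT 21, FIFO 9, EDD 10 → minimum 9.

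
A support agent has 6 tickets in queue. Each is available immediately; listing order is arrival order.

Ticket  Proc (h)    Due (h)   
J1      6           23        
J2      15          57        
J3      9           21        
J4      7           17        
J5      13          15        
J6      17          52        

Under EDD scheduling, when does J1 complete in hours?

35

EDD (increasing due date): J5 J4 J3 J1 J6 J2.
J5: 0→13
J4: 13→20
J3: 20→29
J1: 29→35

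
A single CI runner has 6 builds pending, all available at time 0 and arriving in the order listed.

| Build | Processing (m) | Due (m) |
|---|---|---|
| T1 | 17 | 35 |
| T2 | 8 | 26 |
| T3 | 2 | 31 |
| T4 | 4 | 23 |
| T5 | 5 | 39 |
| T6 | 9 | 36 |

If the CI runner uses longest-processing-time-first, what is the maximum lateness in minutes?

20

LPT (decreasing processing time): T1 T6 T2 T5 T4 T3.
T1: 0→17, due 35, lateness -18
T6: 17→26, due 36, lateness -10
T2: 26→34, due 26, lateness 8
T5: 34→39, due 39, lateness 0
T4: 39→43, due 23, lateness 20
T3: 43→45, due 31, lateness 14
Maximum = 20.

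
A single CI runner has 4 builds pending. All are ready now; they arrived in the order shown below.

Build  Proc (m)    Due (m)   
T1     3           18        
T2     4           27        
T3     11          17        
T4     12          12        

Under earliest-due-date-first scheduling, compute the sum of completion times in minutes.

EDD (increasing due date): T4 T3 T1 T2.
T4: 0→12
T3: 12→23
T1: 23→26
T2: 26→30
Sum = 12+23+26+30 = 91.

91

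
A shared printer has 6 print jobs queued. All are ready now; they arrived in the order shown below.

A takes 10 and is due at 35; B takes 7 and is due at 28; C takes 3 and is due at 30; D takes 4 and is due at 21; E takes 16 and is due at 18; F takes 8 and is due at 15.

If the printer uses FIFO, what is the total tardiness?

FIFO (arrival order): A B C D E F.
A: 0→10, due 35, tardiness 0
B: 10→17, due 28, tardiness 0
C: 17→20, due 30, tardiness 0
D: 20→24, due 21, tardiness 3
E: 24→40, due 18, tardiness 22
F: 40→48, due 15, tardiness 33
Sum = 0+0+0+3+22+33 = 58.

58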